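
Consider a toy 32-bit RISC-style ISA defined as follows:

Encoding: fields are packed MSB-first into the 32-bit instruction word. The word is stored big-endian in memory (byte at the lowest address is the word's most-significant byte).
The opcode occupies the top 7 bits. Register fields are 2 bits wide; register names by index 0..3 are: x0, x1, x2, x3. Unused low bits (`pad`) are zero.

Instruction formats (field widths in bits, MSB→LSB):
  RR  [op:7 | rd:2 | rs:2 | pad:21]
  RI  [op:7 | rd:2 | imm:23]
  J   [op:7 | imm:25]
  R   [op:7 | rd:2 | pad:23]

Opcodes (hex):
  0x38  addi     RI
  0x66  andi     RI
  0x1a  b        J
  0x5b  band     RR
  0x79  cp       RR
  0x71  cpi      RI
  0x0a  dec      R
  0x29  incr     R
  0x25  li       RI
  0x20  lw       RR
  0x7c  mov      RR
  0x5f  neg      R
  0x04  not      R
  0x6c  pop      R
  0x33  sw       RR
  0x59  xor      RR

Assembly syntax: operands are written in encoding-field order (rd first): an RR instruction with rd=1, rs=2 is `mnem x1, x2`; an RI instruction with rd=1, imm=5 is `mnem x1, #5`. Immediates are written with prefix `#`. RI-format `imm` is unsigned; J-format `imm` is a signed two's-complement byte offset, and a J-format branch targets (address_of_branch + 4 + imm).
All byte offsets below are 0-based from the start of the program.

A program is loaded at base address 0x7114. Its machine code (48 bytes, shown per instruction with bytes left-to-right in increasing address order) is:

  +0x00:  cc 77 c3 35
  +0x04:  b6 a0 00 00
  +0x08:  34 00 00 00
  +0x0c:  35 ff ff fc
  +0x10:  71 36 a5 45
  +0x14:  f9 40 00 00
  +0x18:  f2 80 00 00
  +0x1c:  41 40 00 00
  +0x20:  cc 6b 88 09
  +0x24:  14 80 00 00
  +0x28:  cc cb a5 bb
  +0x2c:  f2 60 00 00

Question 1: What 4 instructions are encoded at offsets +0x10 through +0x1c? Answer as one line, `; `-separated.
addi x2, #3581253; mov x2, x2; cp x1, x0; lw x2, x2

+0x10: 71 36 a5 45 ⇒ word 0x7136a545 (big)
  op=0x7136a545>>25=0x38 ⇒ addi (RI)
  rd@[24:23]=0x2 ⇒ x2
  imm@[22:0]=0x36a545 ⇒ #3581253
+0x14: f9 40 00 00 ⇒ word 0xf9400000 (big)
  op=0xf9400000>>25=0x7c ⇒ mov (RR)
  rd@[24:23]=0x2 ⇒ x2
  rs@[22:21]=0x2 ⇒ x2
+0x18: f2 80 00 00 ⇒ word 0xf2800000 (big)
  op=0xf2800000>>25=0x79 ⇒ cp (RR)
  rd@[24:23]=0x1 ⇒ x1
  rs@[22:21]=0x0 ⇒ x0
+0x1c: 41 40 00 00 ⇒ word 0x41400000 (big)
  op=0x41400000>>25=0x20 ⇒ lw (RR)
  rd@[24:23]=0x2 ⇒ x2
  rs@[22:21]=0x2 ⇒ x2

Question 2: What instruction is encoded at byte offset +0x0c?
b #-4

off 0x0c: read 35 ff ff fc as big → 0x35fffffc
  opcode bits[31:25]=0x1a: b/J
  imm@[24:0]=0x1fffffc (s25→-4) ⇒ #-4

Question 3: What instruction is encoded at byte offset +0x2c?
+0x2c: f2 60 00 00 ⇒ word 0xf2600000 (big)
  opcode bits[31:25]=0x79: cp/RR
  rd@[24:23]=0x0 ⇒ x0
  rs@[22:21]=0x3 ⇒ x3

cp x0, x3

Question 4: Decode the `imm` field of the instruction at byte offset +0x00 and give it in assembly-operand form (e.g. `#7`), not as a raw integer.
#7848757

[00] cc 77 c3 35 → 0xcc77c335
  opcode bits[31:25]=0x66: andi/RI
  [24:23] rd=0 = x0
  [22:0] imm=7848757 = #7848757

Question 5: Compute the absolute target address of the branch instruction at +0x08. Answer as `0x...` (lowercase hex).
0x7120

@+08  big-endian(34 00 00 00) = 0x34000000
  top 7b → 0x1a → b [J]
  [24:0] imm=0 = #0
  target = base 0x7114 + off 0x08 + 4 + imm 0 = 0x7120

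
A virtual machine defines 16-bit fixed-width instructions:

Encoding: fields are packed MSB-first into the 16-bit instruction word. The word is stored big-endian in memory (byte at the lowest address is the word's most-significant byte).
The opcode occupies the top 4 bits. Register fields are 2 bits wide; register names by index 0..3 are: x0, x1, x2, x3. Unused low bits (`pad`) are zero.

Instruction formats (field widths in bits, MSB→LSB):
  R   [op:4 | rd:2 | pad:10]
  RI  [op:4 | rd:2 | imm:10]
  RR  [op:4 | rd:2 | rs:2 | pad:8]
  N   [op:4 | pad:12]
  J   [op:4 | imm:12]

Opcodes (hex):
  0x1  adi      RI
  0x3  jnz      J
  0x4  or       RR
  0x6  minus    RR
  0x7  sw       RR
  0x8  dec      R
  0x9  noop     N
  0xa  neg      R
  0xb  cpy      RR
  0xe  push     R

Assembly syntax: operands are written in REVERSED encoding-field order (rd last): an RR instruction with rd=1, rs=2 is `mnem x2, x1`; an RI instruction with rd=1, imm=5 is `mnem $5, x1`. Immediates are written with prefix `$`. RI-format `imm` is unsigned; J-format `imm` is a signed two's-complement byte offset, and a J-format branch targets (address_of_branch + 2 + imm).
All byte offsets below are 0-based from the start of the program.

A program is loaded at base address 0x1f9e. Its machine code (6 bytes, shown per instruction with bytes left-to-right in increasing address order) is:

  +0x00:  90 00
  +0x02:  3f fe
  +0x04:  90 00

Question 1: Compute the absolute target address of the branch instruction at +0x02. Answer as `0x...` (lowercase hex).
+0x02: 3f fe ⇒ word 0x3ffe (big)
  top 4b → 0x3 → jnz [J]
  imm: (w>>0)&0xfff=0xffe (s12→-2) → $-2
  target = base 0x1f9e + off 0x02 + 2 + imm -2 = 0x1fa0

0x1fa0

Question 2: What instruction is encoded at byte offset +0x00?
noop

+0x00: 90 00 ⇒ word 0x9000 (big)
  opcode bits[15:12]=0x9: noop/N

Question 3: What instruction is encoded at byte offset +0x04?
off 0x04: read 90 00 as big → 0x9000
  op=0x9000>>12=0x9 ⇒ noop (N)

noop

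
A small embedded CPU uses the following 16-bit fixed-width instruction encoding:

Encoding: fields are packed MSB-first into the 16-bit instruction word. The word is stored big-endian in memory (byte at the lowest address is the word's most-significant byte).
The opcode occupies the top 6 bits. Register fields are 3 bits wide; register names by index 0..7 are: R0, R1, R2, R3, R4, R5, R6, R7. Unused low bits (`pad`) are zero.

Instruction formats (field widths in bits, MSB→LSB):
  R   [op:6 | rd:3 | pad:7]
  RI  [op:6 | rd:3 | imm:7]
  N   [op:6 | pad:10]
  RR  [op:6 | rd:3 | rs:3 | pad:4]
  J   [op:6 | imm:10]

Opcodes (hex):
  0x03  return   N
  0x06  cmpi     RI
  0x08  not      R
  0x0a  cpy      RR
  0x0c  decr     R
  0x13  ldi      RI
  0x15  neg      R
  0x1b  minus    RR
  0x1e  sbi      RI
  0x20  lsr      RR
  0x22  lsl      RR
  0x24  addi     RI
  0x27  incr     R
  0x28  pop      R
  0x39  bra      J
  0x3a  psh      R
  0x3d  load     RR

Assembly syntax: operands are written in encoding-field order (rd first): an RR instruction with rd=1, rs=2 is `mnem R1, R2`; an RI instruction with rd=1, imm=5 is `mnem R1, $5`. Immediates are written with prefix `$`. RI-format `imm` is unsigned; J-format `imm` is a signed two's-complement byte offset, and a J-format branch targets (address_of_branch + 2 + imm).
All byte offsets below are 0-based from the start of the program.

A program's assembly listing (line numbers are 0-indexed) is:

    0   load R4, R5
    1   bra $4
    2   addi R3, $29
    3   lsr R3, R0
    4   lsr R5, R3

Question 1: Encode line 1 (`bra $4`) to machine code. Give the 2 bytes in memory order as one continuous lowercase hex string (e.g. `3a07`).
e404

1. bra fields op=0x39:6|imm=4:10 → word e404h → e4 04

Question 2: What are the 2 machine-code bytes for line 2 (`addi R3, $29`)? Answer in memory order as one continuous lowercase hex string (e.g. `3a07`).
L2: addi op=0x24:6|rd=3:3|imm=29:7 ⇒ 0x919d ⇒ big 91 9d

919d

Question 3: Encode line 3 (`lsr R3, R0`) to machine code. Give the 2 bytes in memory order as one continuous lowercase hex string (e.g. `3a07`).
L3: lsr op=0x20:6|rd=3:3|rs=0:3|pad=0:4 ⇒ 0x8180 ⇒ big 81 80

8180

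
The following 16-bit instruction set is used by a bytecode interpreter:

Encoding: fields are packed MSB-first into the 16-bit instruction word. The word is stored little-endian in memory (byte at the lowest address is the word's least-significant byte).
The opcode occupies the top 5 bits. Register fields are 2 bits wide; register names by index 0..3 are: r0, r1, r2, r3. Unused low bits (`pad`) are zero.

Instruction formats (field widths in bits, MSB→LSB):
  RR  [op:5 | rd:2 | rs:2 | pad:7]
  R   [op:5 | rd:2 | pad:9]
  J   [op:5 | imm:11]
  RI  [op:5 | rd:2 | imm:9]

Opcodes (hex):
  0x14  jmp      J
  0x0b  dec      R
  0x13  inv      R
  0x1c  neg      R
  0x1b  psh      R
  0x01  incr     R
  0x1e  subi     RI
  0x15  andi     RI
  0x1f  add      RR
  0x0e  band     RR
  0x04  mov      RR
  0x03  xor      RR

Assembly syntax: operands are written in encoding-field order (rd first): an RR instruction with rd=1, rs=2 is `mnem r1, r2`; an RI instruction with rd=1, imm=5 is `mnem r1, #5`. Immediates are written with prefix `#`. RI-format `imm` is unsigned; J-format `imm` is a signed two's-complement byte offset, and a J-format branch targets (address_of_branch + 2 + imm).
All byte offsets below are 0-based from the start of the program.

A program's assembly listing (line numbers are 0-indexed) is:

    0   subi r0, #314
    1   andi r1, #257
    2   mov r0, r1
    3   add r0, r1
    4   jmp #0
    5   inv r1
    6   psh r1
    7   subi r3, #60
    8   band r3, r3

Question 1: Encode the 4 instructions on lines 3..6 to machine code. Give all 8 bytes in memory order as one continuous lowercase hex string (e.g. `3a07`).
3. add fields op=0x1f:5|rd=0:2|rs=1:2|pad=0:7 → word f880h → 80 f8
4. jmp fields op=0x14:5|imm=0:11 → word a000h → 00 a0
5. inv fields op=0x13:5|rd=1:2|pad=0:9 → word 9a00h → 00 9a
6. psh fields op=0x1b:5|rd=1:2|pad=0:9 → word da00h → 00 da

80f800a0009a00da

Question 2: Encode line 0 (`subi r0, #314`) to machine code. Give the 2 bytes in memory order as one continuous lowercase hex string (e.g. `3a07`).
3af1

line 0 (subi): pack op=0x1e:5|rd=0:2|imm=314:9 = 0xf13a; little→ 3a f1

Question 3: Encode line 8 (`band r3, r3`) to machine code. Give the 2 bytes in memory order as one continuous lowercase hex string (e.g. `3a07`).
8077

line 8 (band): pack op=0xe:5|rd=3:2|rs=3:2|pad=0:7 = 0x7780; little→ 80 77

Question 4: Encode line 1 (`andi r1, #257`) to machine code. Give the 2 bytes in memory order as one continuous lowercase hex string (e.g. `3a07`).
01ab

L1: andi op=0x15:5|rd=1:2|imm=257:9 ⇒ 0xab01 ⇒ little 01 ab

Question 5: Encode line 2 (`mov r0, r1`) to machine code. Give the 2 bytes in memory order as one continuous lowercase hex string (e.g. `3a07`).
2. mov fields op=0x4:5|rd=0:2|rs=1:2|pad=0:7 → word 2080h → 80 20

8020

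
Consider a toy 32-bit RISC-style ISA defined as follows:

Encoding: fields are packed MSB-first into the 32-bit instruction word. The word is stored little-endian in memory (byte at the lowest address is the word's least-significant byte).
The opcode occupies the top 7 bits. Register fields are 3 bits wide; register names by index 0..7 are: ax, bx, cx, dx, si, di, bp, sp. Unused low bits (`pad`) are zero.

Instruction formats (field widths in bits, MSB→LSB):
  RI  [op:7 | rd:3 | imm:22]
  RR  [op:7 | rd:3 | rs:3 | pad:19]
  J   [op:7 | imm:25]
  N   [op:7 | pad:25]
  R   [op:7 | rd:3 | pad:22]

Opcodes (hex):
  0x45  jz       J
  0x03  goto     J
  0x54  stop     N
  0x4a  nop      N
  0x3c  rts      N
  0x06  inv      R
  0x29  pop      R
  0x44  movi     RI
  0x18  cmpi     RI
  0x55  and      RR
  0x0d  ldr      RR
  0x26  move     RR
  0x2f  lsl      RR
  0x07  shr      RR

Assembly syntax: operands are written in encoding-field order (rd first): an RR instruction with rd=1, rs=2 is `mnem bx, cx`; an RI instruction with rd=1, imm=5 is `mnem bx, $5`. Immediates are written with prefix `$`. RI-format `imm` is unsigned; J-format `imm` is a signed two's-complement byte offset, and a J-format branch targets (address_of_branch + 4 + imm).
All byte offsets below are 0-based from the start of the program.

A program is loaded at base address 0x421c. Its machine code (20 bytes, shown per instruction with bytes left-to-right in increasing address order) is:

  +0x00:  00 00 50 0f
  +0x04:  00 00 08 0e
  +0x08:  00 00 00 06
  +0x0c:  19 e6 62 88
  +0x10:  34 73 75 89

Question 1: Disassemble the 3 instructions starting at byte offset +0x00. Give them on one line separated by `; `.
+0x00: 00 00 50 0f ⇒ word 0x0f500000 (little)
  op=0x0f500000>>25=0x7 ⇒ shr (RR)
  rd@[24:22]=0x5 ⇒ di
  rs@[21:19]=0x2 ⇒ cx
+0x04: 00 00 08 0e ⇒ word 0x0e080000 (little)
  op=0x0e080000>>25=0x7 ⇒ shr (RR)
  rd@[24:22]=0x0 ⇒ ax
  rs@[21:19]=0x1 ⇒ bx
+0x08: 00 00 00 06 ⇒ word 0x06000000 (little)
  op=0x06000000>>25=0x3 ⇒ goto (J)
  imm@[24:0]=0x0 ⇒ $0

shr di, cx; shr ax, bx; goto $0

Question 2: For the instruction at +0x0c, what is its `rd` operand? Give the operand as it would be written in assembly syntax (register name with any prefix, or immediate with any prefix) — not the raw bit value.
[0c] 19 e6 62 88 → 0x8862e619
  op=0x8862e619>>25=0x44 ⇒ movi (RI)
  [24:22] rd=1 = bx
  [21:0] imm=2287129 = $2287129

bx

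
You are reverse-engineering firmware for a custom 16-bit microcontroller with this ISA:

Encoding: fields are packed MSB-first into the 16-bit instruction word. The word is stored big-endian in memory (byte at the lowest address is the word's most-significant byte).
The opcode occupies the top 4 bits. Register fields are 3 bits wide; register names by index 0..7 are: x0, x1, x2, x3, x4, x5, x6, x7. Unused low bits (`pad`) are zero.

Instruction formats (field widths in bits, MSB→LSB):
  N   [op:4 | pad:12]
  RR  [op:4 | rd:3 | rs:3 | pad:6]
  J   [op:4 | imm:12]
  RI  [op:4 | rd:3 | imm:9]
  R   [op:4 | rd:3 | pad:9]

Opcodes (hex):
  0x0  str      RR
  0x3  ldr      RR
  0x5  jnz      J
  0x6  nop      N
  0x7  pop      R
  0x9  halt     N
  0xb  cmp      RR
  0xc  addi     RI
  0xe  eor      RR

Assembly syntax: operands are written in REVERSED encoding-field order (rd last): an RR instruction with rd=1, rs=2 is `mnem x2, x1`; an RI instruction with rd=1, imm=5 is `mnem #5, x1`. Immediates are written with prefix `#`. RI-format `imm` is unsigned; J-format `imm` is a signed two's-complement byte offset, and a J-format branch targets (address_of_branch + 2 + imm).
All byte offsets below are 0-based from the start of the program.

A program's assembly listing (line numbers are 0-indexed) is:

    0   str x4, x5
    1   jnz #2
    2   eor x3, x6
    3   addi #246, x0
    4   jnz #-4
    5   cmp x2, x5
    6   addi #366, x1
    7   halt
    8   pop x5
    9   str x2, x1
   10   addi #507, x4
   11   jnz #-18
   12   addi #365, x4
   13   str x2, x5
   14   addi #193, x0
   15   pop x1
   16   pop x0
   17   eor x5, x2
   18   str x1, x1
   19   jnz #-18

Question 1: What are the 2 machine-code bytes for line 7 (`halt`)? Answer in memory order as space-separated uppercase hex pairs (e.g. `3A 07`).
L7: halt op=0x9:4|pad=0:12 ⇒ 0x9000 ⇒ big 90 00

90 00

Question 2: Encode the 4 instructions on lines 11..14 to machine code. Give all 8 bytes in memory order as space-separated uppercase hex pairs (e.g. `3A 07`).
11. jnz fields op=0x5:4|imm=-18:12 → word 5feeh → 5f ee
12. addi fields op=0xc:4|rd=4:3|imm=365:9 → word c96dh → c9 6d
13. str fields op=0x0:4|rd=5:3|rs=2:3|pad=0:6 → word 0a80h → 0a 80
14. addi fields op=0xc:4|rd=0:3|imm=193:9 → word c0c1h → c0 c1

5F EE C9 6D 0A 80 C0 C1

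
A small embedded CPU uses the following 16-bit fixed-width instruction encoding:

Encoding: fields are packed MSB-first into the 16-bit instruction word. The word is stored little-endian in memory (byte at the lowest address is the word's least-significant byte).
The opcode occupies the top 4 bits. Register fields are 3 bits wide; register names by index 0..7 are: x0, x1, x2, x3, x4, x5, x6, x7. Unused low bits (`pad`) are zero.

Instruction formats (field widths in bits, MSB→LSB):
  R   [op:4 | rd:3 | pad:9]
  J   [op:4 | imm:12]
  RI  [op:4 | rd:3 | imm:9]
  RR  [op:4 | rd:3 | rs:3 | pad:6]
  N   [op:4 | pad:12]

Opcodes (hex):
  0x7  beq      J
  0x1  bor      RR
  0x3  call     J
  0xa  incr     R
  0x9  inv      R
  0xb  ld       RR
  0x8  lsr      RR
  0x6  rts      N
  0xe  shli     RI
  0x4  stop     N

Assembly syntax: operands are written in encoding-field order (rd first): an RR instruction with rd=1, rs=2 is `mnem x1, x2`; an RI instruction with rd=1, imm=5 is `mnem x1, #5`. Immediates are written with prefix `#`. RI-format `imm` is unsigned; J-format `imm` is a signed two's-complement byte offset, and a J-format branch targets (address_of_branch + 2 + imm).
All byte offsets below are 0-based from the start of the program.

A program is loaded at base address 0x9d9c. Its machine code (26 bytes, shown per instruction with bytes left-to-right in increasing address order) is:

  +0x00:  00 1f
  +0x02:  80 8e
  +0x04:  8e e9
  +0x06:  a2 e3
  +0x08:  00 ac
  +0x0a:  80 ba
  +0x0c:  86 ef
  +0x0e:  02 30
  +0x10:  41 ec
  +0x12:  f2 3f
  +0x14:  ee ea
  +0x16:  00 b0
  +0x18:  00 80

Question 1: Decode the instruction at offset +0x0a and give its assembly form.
ld x5, x2

[0a] 80 ba → 0xba80
  op=0xba80>>12=0xb ⇒ ld (RR)
  rd@[11:9]=0x5 ⇒ x5
  rs@[8:6]=0x2 ⇒ x2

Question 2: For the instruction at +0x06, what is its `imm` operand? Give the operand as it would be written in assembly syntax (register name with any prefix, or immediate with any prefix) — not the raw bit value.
#418

+0x06: a2 e3 ⇒ word 0xe3a2 (little)
  op=0xe3a2>>12=0xe ⇒ shli (RI)
  rd: (w>>9)&0x7=0x1 → x1
  imm: (w>>0)&0x1ff=0x1a2 → #418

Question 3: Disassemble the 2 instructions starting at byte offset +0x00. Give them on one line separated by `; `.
off 0x00: read 00 1f as little → 0x1f00
  op=0x1f00>>12=0x1 ⇒ bor (RR)
  rd@[11:9]=0x7 ⇒ x7
  rs@[8:6]=0x4 ⇒ x4
off 0x02: read 80 8e as little → 0x8e80
  op=0x8e80>>12=0x8 ⇒ lsr (RR)
  rd@[11:9]=0x7 ⇒ x7
  rs@[8:6]=0x2 ⇒ x2

bor x7, x4; lsr x7, x2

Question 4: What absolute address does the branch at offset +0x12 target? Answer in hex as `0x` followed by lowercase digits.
0x9da2

+0x12: f2 3f ⇒ word 0x3ff2 (little)
  top 4b → 0x3 → call [J]
  imm@[11:0]=0xff2 (s12→-14) ⇒ #-14
  target = base 0x9d9c + off 0x12 + 2 + imm -14 = 0x9da2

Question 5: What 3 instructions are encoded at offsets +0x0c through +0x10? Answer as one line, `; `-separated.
shli x7, #390; call #2; shli x6, #65

off 0x0c: read 86 ef as little → 0xef86
  top 4b → 0xe → shli [RI]
  [11:9] rd=7 = x7
  [8:0] imm=390 = #390
off 0x0e: read 02 30 as little → 0x3002
  top 4b → 0x3 → call [J]
  [11:0] imm=2 = #2
off 0x10: read 41 ec as little → 0xec41
  top 4b → 0xe → shli [RI]
  [11:9] rd=6 = x6
  [8:0] imm=65 = #65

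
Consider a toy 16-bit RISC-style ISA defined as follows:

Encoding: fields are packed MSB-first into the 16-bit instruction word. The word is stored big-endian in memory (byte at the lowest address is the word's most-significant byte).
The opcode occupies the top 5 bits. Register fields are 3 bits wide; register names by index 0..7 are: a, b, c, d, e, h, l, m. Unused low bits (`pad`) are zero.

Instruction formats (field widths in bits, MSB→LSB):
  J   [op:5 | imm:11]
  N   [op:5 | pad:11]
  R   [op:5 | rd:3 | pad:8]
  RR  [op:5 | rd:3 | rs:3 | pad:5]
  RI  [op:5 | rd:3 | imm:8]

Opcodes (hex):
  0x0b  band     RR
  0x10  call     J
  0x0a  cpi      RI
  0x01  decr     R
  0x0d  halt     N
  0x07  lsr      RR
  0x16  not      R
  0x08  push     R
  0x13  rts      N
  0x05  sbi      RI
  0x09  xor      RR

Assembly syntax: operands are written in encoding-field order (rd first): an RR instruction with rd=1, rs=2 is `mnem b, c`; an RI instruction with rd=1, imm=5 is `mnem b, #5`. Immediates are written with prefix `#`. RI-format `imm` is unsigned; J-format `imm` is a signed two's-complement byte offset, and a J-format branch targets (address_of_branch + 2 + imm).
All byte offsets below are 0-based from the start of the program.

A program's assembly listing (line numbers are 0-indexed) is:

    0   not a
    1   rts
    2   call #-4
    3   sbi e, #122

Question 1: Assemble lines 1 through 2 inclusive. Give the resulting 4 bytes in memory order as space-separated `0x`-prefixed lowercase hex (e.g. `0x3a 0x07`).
0x98 0x00 0x87 0xfc

line 1 (rts): pack op=0x13:5|pad=0:11 = 0x9800; big→ 98 00
line 2 (call): pack op=0x10:5|imm=-4:11 = 0x87fc; big→ 87 fc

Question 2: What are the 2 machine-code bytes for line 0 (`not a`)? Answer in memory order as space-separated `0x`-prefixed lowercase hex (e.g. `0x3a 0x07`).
0xb0 0x00

L0: not op=0x16:5|rd=0:3|pad=0:8 ⇒ 0xb000 ⇒ big b0 00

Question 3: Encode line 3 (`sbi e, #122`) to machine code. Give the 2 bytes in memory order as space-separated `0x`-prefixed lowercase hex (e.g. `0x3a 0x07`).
L3: sbi op=0x5:5|rd=4:3|imm=122:8 ⇒ 0x2c7a ⇒ big 2c 7a

0x2c 0x7a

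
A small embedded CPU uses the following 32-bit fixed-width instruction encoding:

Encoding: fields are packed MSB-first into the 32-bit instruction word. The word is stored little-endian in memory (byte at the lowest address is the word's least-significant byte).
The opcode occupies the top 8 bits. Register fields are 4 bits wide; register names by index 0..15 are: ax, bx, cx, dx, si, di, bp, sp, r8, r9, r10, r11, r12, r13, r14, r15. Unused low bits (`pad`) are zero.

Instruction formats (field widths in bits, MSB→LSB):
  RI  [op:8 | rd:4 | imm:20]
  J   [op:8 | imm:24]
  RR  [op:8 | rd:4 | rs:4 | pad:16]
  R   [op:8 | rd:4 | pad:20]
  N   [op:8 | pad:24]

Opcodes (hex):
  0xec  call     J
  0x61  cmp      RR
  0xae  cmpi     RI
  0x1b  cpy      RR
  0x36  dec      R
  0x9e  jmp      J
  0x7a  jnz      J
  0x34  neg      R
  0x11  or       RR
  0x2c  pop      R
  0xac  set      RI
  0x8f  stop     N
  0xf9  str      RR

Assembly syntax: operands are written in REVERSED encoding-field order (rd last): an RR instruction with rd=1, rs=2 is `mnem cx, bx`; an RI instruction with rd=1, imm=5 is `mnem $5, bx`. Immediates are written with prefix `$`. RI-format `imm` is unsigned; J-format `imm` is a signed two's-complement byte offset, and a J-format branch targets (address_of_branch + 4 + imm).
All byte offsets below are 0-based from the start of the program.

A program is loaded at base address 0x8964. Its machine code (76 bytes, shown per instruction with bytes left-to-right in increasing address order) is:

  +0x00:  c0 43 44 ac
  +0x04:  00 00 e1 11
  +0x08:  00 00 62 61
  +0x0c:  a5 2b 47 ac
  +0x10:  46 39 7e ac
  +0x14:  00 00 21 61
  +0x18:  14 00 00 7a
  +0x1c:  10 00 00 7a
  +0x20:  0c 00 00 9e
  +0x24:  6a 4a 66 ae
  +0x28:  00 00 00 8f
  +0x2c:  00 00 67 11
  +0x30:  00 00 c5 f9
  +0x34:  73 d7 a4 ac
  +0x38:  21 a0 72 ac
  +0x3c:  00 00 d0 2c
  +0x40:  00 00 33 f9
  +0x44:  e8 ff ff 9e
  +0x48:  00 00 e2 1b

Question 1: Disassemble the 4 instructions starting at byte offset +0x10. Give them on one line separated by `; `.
set $932166, sp; cmp bx, cx; jnz $20; jnz $16

+0x10: 46 39 7e ac ⇒ word 0xac7e3946 (little)
  opcode bits[31:24]=0xac: set/RI
  [23:20] rd=7 = sp
  [19:0] imm=932166 = $932166
+0x14: 00 00 21 61 ⇒ word 0x61210000 (little)
  opcode bits[31:24]=0x61: cmp/RR
  [23:20] rd=2 = cx
  [19:16] rs=1 = bx
+0x18: 14 00 00 7a ⇒ word 0x7a000014 (little)
  opcode bits[31:24]=0x7a: jnz/J
  [23:0] imm=20 = $20
+0x1c: 10 00 00 7a ⇒ word 0x7a000010 (little)
  opcode bits[31:24]=0x7a: jnz/J
  [23:0] imm=16 = $16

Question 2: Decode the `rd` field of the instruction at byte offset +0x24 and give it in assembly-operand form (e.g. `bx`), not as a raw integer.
off 0x24: read 6a 4a 66 ae as little → 0xae664a6a
  op=0xae664a6a>>24=0xae ⇒ cmpi (RI)
  [23:20] rd=6 = bp
  [19:0] imm=412266 = $412266

bp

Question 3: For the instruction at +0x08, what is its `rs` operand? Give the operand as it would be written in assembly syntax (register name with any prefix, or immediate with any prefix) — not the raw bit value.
+0x08: 00 00 62 61 ⇒ word 0x61620000 (little)
  top 8b → 0x61 → cmp [RR]
  rd@[23:20]=0x6 ⇒ bp
  rs@[19:16]=0x2 ⇒ cx

cx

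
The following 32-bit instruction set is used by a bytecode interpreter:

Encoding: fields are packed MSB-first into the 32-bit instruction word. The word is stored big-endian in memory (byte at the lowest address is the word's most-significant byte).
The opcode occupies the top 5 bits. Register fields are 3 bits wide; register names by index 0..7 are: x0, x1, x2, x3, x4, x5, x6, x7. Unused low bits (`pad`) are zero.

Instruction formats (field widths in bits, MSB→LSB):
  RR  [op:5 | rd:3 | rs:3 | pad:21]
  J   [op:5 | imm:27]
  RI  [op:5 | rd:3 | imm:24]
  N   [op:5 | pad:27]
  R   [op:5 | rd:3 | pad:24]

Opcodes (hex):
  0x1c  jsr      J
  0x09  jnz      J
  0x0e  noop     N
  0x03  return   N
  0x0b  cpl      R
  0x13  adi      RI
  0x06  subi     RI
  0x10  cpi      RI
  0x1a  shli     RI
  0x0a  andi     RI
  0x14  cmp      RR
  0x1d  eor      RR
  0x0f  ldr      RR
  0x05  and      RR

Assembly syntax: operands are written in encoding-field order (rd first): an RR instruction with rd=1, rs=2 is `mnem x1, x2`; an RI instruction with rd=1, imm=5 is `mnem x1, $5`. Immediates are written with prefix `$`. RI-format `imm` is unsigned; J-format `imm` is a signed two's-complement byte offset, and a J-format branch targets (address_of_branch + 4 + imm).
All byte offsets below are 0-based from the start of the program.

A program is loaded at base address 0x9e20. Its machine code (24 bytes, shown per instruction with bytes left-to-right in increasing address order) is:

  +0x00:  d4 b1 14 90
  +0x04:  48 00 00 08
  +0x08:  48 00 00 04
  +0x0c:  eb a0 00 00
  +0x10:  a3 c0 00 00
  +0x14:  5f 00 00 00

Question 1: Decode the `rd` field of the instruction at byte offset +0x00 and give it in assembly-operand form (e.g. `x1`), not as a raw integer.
x4

off 0x00: read d4 b1 14 90 as big → 0xd4b11490
  top 5b → 0x1a → shli [RI]
  [26:24] rd=4 = x4
  [23:0] imm=11605136 = $11605136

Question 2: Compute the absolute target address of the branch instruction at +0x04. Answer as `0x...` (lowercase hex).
+0x04: 48 00 00 08 ⇒ word 0x48000008 (big)
  op=0x48000008>>27=0x9 ⇒ jnz (J)
  [26:0] imm=8 = $8
  target = base 0x9e20 + off 0x04 + 4 + imm 8 = 0x9e30

0x9e30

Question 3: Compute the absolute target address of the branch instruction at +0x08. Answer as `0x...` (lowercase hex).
0x9e30

[08] 48 00 00 04 → 0x48000004
  top 5b → 0x9 → jnz [J]
  imm@[26:0]=0x4 ⇒ $4
  target = base 0x9e20 + off 0x08 + 4 + imm 4 = 0x9e30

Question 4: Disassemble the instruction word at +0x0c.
[0c] eb a0 00 00 → 0xeba00000
  opcode bits[31:27]=0x1d: eor/RR
  [26:24] rd=3 = x3
  [23:21] rs=5 = x5

eor x3, x5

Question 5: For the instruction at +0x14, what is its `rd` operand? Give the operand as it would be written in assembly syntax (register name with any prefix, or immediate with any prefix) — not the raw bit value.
[14] 5f 00 00 00 → 0x5f000000
  opcode bits[31:27]=0xb: cpl/R
  rd@[26:24]=0x7 ⇒ x7

x7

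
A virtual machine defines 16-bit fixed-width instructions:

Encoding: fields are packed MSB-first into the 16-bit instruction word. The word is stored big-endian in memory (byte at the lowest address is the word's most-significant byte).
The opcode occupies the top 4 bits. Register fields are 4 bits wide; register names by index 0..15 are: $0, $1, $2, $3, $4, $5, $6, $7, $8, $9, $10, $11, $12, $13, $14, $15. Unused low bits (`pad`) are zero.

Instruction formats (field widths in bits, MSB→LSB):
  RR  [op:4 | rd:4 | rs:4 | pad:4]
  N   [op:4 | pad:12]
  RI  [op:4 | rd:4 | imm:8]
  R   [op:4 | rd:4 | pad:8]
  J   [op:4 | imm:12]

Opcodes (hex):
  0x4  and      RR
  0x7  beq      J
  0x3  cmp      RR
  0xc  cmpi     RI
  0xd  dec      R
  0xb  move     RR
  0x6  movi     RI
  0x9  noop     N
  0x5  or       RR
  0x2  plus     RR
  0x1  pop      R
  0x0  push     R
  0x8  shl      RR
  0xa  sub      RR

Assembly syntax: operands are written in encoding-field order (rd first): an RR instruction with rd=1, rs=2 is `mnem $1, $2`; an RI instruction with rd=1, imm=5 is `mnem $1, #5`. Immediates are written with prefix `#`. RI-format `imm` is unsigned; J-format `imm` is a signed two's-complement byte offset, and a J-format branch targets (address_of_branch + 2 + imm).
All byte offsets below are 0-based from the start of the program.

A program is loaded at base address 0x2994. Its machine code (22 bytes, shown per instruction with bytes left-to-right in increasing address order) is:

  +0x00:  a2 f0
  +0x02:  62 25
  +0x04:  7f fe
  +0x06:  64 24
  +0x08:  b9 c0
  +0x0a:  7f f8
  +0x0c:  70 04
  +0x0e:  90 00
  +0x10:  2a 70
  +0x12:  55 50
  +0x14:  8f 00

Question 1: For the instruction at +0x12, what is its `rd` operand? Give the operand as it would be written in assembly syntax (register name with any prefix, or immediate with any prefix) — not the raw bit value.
$5

@+12  big-endian(55 50) = 0x5550
  top 4b → 0x5 → or [RR]
  rd: (w>>8)&0xf=0x5 → $5
  rs: (w>>4)&0xf=0x5 → $5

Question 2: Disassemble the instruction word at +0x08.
off 0x08: read b9 c0 as big → 0xb9c0
  top 4b → 0xb → move [RR]
  rd: (w>>8)&0xf=0x9 → $9
  rs: (w>>4)&0xf=0xc → $12

move $9, $12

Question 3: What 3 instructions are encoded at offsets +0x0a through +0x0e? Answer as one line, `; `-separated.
+0x0a: 7f f8 ⇒ word 0x7ff8 (big)
  op=0x7ff8>>12=0x7 ⇒ beq (J)
  imm: (w>>0)&0xfff=0xff8 (s12→-8) → #-8
+0x0c: 70 04 ⇒ word 0x7004 (big)
  op=0x7004>>12=0x7 ⇒ beq (J)
  imm: (w>>0)&0xfff=0x4 → #4
+0x0e: 90 00 ⇒ word 0x9000 (big)
  op=0x9000>>12=0x9 ⇒ noop (N)

beq #-8; beq #4; noop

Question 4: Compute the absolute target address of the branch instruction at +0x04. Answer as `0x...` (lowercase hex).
0x2998

[04] 7f fe → 0x7ffe
  top 4b → 0x7 → beq [J]
  [11:0] imm=4094 (s12→-2) = #-2
  target = base 0x2994 + off 0x04 + 2 + imm -2 = 0x2998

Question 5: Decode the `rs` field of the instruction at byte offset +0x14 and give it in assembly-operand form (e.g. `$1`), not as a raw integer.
[14] 8f 00 → 0x8f00
  top 4b → 0x8 → shl [RR]
  [11:8] rd=15 = $15
  [7:4] rs=0 = $0

$0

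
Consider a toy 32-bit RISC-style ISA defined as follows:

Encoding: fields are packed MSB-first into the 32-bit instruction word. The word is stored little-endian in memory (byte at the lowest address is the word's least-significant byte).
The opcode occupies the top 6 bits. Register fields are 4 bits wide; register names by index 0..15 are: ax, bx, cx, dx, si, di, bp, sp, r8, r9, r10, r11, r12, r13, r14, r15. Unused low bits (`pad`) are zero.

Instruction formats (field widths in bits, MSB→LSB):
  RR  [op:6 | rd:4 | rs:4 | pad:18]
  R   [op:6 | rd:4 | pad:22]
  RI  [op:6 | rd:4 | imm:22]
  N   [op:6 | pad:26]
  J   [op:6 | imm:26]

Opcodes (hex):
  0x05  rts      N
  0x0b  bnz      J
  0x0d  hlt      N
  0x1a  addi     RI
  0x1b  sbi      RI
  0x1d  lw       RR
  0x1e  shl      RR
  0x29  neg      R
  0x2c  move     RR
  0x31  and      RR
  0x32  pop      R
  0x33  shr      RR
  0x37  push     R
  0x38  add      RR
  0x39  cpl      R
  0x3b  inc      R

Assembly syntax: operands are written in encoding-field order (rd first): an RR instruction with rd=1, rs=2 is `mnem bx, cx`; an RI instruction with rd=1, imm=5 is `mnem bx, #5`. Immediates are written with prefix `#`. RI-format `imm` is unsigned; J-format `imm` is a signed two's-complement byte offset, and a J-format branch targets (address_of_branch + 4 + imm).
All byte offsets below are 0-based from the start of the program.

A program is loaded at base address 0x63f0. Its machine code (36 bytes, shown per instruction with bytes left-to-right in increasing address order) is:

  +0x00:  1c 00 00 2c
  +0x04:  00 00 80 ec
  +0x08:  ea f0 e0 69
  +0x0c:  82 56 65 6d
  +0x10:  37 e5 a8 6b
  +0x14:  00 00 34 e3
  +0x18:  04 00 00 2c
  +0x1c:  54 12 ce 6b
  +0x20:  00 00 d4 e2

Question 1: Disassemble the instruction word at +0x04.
[04] 00 00 80 ec → 0xec800000
  opcode bits[31:26]=0x3b: inc/R
  rd: (w>>22)&0xf=0x2 → cx

inc cx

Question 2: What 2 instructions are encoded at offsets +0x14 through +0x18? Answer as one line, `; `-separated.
off 0x14: read 00 00 34 e3 as little → 0xe3340000
  top 6b → 0x38 → add [RR]
  rd@[25:22]=0xc ⇒ r12
  rs@[21:18]=0xd ⇒ r13
off 0x18: read 04 00 00 2c as little → 0x2c000004
  top 6b → 0xb → bnz [J]
  imm@[25:0]=0x4 ⇒ #4

add r12, r13; bnz #4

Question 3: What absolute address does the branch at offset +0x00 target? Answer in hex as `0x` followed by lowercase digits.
0x6410

+0x00: 1c 00 00 2c ⇒ word 0x2c00001c (little)
  op=0x2c00001c>>26=0xb ⇒ bnz (J)
  imm@[25:0]=0x1c ⇒ #28
  target = base 0x63f0 + off 0x00 + 4 + imm 28 = 0x6410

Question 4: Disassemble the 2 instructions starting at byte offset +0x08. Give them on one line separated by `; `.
addi sp, #2158826; sbi di, #2446978

@+08  little-endian(ea f0 e0 69) = 0x69e0f0ea
  top 6b → 0x1a → addi [RI]
  [25:22] rd=7 = sp
  [21:0] imm=2158826 = #2158826
@+0c  little-endian(82 56 65 6d) = 0x6d655682
  top 6b → 0x1b → sbi [RI]
  [25:22] rd=5 = di
  [21:0] imm=2446978 = #2446978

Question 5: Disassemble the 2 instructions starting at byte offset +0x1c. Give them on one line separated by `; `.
off 0x1c: read 54 12 ce 6b as little → 0x6bce1254
  top 6b → 0x1a → addi [RI]
  rd@[25:22]=0xf ⇒ r15
  imm@[21:0]=0xe1254 ⇒ #922196
off 0x20: read 00 00 d4 e2 as little → 0xe2d40000
  top 6b → 0x38 → add [RR]
  rd@[25:22]=0xb ⇒ r11
  rs@[21:18]=0x5 ⇒ di

addi r15, #922196; add r11, di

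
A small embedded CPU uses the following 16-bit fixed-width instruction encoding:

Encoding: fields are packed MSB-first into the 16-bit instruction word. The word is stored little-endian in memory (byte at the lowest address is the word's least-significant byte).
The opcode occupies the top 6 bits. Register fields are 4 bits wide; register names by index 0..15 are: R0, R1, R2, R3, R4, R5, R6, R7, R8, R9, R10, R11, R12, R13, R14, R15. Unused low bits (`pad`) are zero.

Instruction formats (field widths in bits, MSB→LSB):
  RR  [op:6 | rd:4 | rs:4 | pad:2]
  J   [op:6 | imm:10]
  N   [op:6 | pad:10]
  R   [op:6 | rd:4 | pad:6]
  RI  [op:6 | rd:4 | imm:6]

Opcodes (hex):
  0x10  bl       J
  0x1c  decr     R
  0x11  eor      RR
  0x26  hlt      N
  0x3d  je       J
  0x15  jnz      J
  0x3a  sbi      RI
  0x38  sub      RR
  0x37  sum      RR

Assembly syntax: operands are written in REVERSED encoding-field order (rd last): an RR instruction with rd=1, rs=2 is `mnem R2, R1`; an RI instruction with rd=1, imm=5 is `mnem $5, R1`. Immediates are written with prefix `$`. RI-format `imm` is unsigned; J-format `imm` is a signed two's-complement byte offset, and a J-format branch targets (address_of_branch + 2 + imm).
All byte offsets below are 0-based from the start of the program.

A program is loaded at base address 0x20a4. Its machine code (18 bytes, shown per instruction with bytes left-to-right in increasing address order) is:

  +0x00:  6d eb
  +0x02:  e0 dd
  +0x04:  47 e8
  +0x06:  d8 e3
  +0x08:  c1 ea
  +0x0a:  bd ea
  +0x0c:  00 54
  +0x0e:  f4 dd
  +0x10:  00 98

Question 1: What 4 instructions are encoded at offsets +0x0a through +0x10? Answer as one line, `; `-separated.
sbi $61, R10; jnz $0; sum R13, R7; hlt

off 0x0a: read bd ea as little → 0xeabd
  top 6b → 0x3a → sbi [RI]
  [9:6] rd=10 = R10
  [5:0] imm=61 = $61
off 0x0c: read 00 54 as little → 0x5400
  top 6b → 0x15 → jnz [J]
  [9:0] imm=0 = $0
off 0x0e: read f4 dd as little → 0xddf4
  top 6b → 0x37 → sum [RR]
  [9:6] rd=7 = R7
  [5:2] rs=13 = R13
off 0x10: read 00 98 as little → 0x9800
  top 6b → 0x26 → hlt [N]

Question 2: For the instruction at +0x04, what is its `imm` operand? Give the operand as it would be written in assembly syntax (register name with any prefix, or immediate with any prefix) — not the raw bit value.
$7

off 0x04: read 47 e8 as little → 0xe847
  opcode bits[15:10]=0x3a: sbi/RI
  rd: (w>>6)&0xf=0x1 → R1
  imm: (w>>0)&0x3f=0x7 → $7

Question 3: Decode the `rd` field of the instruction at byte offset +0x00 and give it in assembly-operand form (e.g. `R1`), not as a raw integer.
R13

+0x00: 6d eb ⇒ word 0xeb6d (little)
  opcode bits[15:10]=0x3a: sbi/RI
  [9:6] rd=13 = R13
  [5:0] imm=45 = $45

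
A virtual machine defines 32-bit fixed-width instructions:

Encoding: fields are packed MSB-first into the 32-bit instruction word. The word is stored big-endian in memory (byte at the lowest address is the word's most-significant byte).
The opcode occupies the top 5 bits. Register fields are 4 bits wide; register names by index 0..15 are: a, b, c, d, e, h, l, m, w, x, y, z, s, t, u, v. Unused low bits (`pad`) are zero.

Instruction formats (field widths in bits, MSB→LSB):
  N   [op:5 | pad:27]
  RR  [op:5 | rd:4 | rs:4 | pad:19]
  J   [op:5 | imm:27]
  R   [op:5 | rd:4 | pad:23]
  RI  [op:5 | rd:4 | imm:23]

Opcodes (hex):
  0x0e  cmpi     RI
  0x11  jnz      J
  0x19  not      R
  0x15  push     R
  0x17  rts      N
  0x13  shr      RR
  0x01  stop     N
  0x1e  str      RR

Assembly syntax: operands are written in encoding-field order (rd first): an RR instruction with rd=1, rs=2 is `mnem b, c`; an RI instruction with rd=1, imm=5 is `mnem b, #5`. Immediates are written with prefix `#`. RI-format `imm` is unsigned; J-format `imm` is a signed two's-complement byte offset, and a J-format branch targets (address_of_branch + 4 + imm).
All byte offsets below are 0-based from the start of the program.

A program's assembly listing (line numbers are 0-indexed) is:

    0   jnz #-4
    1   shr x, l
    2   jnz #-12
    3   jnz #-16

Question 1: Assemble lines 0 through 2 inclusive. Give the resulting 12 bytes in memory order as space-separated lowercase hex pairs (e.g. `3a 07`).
0. jnz fields op=0x11:5|imm=-4:27 → word 8ffffffch → 8f ff ff fc
1. shr fields op=0x13:5|rd=9:4|rs=6:4|pad=0:19 → word 9cb00000h → 9c b0 00 00
2. jnz fields op=0x11:5|imm=-12:27 → word 8ffffff4h → 8f ff ff f4

8f ff ff fc 9c b0 00 00 8f ff ff f4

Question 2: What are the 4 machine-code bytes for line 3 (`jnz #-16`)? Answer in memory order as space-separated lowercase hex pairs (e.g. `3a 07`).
3. jnz fields op=0x11:5|imm=-16:27 → word 8ffffff0h → 8f ff ff f0

8f ff ff f0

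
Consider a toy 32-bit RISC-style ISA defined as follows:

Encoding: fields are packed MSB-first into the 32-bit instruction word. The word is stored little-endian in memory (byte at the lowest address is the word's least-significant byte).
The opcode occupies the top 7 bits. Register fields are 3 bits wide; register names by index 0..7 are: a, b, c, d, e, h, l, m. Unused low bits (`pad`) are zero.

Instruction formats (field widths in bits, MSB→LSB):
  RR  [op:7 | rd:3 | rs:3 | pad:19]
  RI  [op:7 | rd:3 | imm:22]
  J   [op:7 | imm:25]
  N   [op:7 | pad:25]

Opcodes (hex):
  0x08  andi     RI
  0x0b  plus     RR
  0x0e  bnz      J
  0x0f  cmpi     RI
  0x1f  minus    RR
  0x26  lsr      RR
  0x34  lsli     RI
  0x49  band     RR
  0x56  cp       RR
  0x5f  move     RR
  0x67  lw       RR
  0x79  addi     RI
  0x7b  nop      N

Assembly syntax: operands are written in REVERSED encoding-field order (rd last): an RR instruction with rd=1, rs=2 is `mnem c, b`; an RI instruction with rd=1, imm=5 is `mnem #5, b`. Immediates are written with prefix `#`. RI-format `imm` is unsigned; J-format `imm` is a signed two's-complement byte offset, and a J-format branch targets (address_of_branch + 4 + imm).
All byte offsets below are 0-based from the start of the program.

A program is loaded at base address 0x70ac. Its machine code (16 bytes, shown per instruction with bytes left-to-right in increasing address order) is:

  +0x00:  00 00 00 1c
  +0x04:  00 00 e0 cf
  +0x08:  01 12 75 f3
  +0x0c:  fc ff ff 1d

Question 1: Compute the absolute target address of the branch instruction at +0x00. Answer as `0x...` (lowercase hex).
off 0x00: read 00 00 00 1c as little → 0x1c000000
  op=0x1c000000>>25=0xe ⇒ bnz (J)
  imm@[24:0]=0x0 ⇒ #0
  target = base 0x70ac + off 0x00 + 4 + imm 0 = 0x70b0

0x70b0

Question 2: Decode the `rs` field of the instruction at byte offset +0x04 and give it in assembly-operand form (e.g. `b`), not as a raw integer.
e

[04] 00 00 e0 cf → 0xcfe00000
  op=0xcfe00000>>25=0x67 ⇒ lw (RR)
  rd@[24:22]=0x7 ⇒ m
  rs@[21:19]=0x4 ⇒ e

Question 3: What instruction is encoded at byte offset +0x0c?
+0x0c: fc ff ff 1d ⇒ word 0x1dfffffc (little)
  top 7b → 0xe → bnz [J]
  imm: (w>>0)&0x1ffffff=0x1fffffc (s25→-4) → #-4

bnz #-4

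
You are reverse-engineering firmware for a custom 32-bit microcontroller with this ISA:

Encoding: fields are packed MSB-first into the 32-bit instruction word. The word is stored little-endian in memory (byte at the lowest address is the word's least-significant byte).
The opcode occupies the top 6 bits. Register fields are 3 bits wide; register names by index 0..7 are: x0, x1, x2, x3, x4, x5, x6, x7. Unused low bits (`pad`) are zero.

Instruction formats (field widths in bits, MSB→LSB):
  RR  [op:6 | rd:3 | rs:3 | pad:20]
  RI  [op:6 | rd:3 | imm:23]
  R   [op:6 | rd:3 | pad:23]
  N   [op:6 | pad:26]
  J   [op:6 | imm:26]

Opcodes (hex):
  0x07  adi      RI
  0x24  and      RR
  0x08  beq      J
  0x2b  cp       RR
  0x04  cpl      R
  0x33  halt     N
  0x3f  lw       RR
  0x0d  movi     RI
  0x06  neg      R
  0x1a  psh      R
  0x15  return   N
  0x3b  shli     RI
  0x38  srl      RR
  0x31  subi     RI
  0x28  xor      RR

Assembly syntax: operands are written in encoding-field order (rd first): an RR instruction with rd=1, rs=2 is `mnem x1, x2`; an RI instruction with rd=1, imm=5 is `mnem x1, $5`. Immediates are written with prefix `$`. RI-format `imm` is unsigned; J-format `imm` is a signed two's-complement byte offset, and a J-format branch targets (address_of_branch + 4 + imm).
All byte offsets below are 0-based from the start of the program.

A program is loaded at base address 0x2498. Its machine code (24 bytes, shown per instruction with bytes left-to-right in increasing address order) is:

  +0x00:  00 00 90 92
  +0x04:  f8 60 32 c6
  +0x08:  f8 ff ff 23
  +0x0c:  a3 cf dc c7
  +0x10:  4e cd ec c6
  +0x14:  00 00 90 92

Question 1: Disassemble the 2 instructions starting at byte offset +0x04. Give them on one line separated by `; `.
off 0x04: read f8 60 32 c6 as little → 0xc63260f8
  opcode bits[31:26]=0x31: subi/RI
  [25:23] rd=4 = x4
  [22:0] imm=3301624 = $3301624
off 0x08: read f8 ff ff 23 as little → 0x23fffff8
  opcode bits[31:26]=0x8: beq/J
  [25:0] imm=67108856 (s26→-8) = $-8

subi x4, $3301624; beq $-8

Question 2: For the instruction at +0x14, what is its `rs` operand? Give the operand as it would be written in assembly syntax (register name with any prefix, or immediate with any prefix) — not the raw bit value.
x1

@+14  little-endian(00 00 90 92) = 0x92900000
  op=0x92900000>>26=0x24 ⇒ and (RR)
  rd@[25:23]=0x5 ⇒ x5
  rs@[22:20]=0x1 ⇒ x1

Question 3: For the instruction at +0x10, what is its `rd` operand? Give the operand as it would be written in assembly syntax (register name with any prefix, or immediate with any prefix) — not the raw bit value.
[10] 4e cd ec c6 → 0xc6eccd4e
  opcode bits[31:26]=0x31: subi/RI
  rd: (w>>23)&0x7=0x5 → x5
  imm: (w>>0)&0x7fffff=0x6ccd4e → $7130446

x5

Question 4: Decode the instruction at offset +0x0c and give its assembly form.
off 0x0c: read a3 cf dc c7 as little → 0xc7dccfa3
  top 6b → 0x31 → subi [RI]
  [25:23] rd=7 = x7
  [22:0] imm=6082467 = $6082467

subi x7, $6082467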